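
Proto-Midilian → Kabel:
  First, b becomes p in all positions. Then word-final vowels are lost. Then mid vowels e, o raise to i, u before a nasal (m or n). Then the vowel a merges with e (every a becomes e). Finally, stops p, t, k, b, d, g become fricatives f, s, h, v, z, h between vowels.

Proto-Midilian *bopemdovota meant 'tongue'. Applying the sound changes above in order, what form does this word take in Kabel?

pofimdovot

Kabel: *bopemdovota > popemdovota > popemdovot > popimdovot > pofimdovot  (by unconditioned shift, apocope, pre-nasal raising, intervocalic lenition)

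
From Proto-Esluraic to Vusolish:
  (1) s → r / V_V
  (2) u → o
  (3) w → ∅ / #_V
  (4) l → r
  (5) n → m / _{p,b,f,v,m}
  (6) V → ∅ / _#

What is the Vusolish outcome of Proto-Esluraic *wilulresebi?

Vusolish: *wilulresebi > wilulrerebi > wilolrerebi > ilolrerebi > irorrerebi > irorrereb  (by rhotacism, vowel merger, glide loss, unconditioned shift, apocope)

irorrereb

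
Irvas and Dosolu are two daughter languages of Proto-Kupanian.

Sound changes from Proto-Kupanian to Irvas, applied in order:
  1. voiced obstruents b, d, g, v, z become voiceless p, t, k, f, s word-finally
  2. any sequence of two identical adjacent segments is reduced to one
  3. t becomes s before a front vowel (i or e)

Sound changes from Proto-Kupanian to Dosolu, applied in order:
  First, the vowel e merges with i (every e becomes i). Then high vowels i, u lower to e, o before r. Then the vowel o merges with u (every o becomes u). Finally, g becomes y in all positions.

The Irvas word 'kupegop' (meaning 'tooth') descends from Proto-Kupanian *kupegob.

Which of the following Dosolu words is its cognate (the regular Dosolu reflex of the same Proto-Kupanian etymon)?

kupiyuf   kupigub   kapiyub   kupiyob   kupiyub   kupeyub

kupiyub

Dosolu: *kupegob
  kupegob → kupigob   [vowel merger]
  kupigob (rule 2 does not apply)
  kupigob → kupigub   [vowel merger]
  kupigub → kupiyub   [unconditioned shift]
  giving Dosolu kupiyub.
Only 'kupiyub' matches the regular Dosolu development of *kupegob.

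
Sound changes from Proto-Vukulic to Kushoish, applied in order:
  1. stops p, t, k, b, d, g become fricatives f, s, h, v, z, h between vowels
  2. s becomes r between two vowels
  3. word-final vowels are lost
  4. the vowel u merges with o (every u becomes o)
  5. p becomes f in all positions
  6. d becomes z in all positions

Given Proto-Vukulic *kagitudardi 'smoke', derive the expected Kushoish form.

kahirozarz

Kushoish: *kagitudardi
  kagitudardi → kahisuzardi   [intervocalic lenition]
  kahisuzardi → kahiruzardi   [rhotacism]
  kahiruzardi → kahiruzard   [apocope]
  kahiruzard → kahirozard   [vowel merger]
  kahirozard (rule 5 does not apply)
  kahirozard → kahirozarz   [unconditioned shift]
  giving Kushoish kahirozarz.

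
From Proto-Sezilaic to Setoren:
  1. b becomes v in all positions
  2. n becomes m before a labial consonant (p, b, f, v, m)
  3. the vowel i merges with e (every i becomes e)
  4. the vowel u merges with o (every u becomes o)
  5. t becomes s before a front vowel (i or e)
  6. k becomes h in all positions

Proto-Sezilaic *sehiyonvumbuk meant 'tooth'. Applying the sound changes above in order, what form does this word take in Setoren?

seheyomvomvoh

Setoren: *sehiyonvumbuk
  sehiyonvumbuk → sehiyonvumvuk   [unconditioned shift]
  sehiyonvumvuk → sehiyomvumvuk   [nasal place assimilation]
  sehiyomvumvuk → seheyomvumvuk   [vowel merger]
  seheyomvumvuk → seheyomvomvok   [vowel merger]
  seheyomvomvok (rule 5 does not apply)
  seheyomvomvok → seheyomvomvoh   [unconditioned shift]
  giving Setoren seheyomvomvoh.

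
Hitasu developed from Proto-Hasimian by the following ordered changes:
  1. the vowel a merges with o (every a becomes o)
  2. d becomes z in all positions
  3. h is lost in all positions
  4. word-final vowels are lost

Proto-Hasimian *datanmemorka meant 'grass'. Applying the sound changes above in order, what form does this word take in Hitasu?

zotonmemork

Hitasu: *datanmemorka
  datanmemorka → dotonmemorko   [vowel merger]
  dotonmemorko → zotonmemorko   [unconditioned shift]
  zotonmemorko (rule 3 does not apply)
  zotonmemorko → zotonmemork   [apocope]
  giving Hitasu zotonmemork.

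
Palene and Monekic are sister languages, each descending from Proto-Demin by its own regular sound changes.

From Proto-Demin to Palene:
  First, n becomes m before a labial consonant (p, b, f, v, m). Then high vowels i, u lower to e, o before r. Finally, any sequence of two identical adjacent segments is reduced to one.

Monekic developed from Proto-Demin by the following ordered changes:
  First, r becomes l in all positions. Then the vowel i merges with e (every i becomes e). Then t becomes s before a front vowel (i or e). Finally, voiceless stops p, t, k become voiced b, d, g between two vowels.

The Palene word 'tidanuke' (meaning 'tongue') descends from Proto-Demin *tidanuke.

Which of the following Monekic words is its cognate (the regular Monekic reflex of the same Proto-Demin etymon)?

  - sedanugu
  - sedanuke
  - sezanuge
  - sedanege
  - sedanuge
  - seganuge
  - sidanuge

Monekic: *tidanuke
  tidanuke (rule 1 does not apply)
  tidanuke → tedanuke   [vowel merger]
  tedanuke → sedanuke   [palatalisation]
  sedanuke → sedanuge   [intervocalic voicing]
  giving Monekic sedanuge.

sedanuge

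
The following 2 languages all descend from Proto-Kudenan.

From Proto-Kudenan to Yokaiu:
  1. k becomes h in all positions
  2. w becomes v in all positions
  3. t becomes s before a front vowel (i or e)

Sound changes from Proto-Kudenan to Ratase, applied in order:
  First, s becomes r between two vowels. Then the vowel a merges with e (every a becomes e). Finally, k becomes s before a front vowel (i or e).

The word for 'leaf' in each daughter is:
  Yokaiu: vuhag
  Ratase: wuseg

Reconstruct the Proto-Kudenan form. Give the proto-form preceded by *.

Position 4: Yokaiu has a, Ratase has e. Yokaiu preserves a here (none of its changes turn any other segment into a), so the proto-segment is *a.
Position 1: Yokaiu has v, Ratase has w. Ratase preserves w here (none of its changes turn any other segment into w), so the proto-segment is *w.
Position 3: Yokaiu has h, Ratase has s. Taking the neighbouring segments as reconstructed: Yokaiu h could go back to *k or *h; Ratase s can only go back to *k — the one source consistent with every daughter is *k.
Verify the candidate proto-form against each daughter:
Yokaiu: *wukag > wuhag > vuhag  (by unconditioned shift, unconditioned shift)
Ratase: *wukag
  wukag (rule 1 does not apply)
  wukag → wukeg   [vowel merger]
  wukeg → wuseg   [palatalisation]
  giving Ratase wuseg.
No other proto-form is consistent with every reflex, so the reconstruction is *wukag.

*wukag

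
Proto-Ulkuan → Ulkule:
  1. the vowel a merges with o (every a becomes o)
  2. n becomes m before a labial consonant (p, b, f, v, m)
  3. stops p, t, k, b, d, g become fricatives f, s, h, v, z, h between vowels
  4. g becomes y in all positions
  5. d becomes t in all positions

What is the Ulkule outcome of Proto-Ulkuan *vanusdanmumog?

vonustommumoy

Ulkule: start from *vanusdanmumog.
  rule 1 (vowel merger): vanusdanmumog → vonusdonmumog
  rule 2 (nasal place assimilation): vonusdonmumog → vonusdommumog
  rule 3: no change — vonusdommumog
  rule 4 (unconditioned shift): vonusdommumog → vonusdommumoy
  rule 5 (unconditioned shift): vonusdommumoy → vonustommumoy
  ⇒ Ulkule vonustommumoy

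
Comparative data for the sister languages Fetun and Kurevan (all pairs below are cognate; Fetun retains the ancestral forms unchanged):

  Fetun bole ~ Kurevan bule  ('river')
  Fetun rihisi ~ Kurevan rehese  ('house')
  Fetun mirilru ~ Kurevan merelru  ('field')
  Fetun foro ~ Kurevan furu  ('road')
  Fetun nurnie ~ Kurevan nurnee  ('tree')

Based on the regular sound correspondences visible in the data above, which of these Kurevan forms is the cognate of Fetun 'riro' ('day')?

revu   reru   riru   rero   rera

mirilru ~ merelru — Fetun i corresponds to Kurevan e after a consonant, before r.
foro ~ furu — Fetun o corresponds to Kurevan u word-finally.
Applying these to Fetun 'riro':
  riro → rero   (i→e after a consonant, before r)
  rero → reru   (o→u word-finally)
So the Kurevan cognate is 'reru'.

reru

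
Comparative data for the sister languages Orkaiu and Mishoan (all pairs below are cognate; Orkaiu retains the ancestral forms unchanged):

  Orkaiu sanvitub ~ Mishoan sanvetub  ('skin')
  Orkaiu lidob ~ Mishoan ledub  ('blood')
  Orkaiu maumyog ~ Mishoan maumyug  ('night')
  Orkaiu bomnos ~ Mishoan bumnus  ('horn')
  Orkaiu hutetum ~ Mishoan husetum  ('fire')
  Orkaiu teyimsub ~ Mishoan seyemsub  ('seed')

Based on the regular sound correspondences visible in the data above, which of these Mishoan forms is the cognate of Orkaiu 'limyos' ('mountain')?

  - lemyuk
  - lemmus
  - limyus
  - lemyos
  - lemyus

teyimsub ~ seyemsub — Orkaiu i corresponds to Mishoan e after a consonant, before a nasal.
maumyog ~ maumyug, bomnos ~ bumnus — Orkaiu o corresponds to Mishoan u after a consonant, before a consonant other than r, m, n, p, b, f, v.
Applying these to Orkaiu 'limyos':
  limyos → lemyos   (i→e after a consonant, before a nasal)
  lemyos → lemyus   (o→u after a consonant, before a consonant other than r, m, n, p, b, f, v)
So the Mishoan cognate is 'lemyus'.

lemyus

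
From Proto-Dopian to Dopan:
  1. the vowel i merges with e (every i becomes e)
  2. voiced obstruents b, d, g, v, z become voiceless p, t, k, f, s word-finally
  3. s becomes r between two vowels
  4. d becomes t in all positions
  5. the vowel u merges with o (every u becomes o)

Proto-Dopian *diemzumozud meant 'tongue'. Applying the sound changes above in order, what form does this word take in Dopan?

Dopan: *diemzumozud > deemzumozud > deemzumozut > teemzumozut > teemzomozot  (by vowel merger, final devoicing, unconditioned shift, vowel merger)

teemzomozot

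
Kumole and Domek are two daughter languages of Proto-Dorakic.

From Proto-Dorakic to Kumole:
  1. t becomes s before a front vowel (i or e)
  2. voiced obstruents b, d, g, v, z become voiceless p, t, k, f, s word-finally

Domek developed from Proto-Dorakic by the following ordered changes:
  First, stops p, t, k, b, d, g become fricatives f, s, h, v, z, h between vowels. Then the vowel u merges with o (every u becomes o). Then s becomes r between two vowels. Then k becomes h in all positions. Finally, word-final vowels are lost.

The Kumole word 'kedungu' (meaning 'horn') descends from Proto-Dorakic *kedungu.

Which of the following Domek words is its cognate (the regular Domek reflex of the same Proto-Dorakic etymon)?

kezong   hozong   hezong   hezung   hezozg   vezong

hezong

Domek: *kedungu
  kedungu → kezungu   [intervocalic lenition]
  kezungu → kezongo   [vowel merger]
  kezongo (rule 3 does not apply)
  kezongo → hezongo   [unconditioned shift]
  hezongo → hezong   [apocope]
  giving Domek hezong.
Only 'hezong' matches the regular Domek development of *kedungu.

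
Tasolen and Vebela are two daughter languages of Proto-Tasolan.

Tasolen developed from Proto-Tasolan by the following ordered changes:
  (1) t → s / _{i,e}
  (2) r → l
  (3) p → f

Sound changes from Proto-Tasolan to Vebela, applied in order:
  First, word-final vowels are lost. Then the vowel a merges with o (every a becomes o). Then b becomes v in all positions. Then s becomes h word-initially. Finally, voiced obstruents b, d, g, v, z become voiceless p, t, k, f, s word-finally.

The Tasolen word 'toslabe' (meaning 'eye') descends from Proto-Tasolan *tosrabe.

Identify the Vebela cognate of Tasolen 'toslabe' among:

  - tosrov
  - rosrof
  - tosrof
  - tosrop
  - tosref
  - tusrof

tosrof

Vebela: *tosrabe
  tosrabe → tosrab   [apocope]
  tosrab → tosrob   [vowel merger]
  tosrob → tosrov   [unconditioned shift]
  tosrov (rule 4 does not apply)
  tosrov → tosrof   [final devoicing]
  giving Vebela tosrof.
The other candidates each miss or misapply at least one Vebela change.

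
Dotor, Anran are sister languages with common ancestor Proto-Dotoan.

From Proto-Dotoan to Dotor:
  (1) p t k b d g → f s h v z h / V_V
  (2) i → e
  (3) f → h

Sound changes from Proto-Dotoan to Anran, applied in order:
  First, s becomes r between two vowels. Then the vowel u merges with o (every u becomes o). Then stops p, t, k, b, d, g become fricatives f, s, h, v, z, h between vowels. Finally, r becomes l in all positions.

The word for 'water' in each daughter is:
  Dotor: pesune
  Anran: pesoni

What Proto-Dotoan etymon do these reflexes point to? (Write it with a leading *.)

Position 6: Dotor has e, Anran has i. Anran preserves i here (none of its changes turn any other segment into i), so the proto-segment is *i.
Position 4: Dotor has u, Anran has o. Dotor preserves u here (none of its changes turn any other segment into u), so the proto-segment is *u.
Position 3: Dotor has s, Anran has s. Taking the neighbouring segments as reconstructed: Dotor s could go back to *t or *s; Anran s can only go back to *t — the one source consistent with every daughter is *t.
The remaining positions agree across the daughters. Check the candidate against every language:
Dotor: start from *petuni.
  rule 1 (intervocalic lenition): petuni → pesuni
  rule 2 (vowel merger): pesuni → pesune
  rule 3: no change — pesune
  ⇒ Dotor pesune
Anran: *petuni
  petuni (rule 1 does not apply)
  petuni → petoni   [vowel merger]
  petoni → pesoni   [intervocalic lenition]
  pesoni (rule 4 does not apply)
  giving Anran pesoni.
No other proto-form is consistent with every reflex, so the reconstruction is *petuni.

*petuni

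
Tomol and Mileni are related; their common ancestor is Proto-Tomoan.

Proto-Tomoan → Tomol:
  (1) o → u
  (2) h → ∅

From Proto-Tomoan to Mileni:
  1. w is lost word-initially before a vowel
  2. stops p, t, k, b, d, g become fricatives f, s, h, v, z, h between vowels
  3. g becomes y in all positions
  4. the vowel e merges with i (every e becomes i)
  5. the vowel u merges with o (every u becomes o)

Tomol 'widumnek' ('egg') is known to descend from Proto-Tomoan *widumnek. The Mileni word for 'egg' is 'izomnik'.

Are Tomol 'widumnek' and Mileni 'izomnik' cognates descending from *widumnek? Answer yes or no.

yes

Derive the expected Mileni reflex of *widumnek:
Mileni: *widumnek
  widumnek → idumnek   [glide loss]
  idumnek → izumnek   [intervocalic lenition]
  izumnek (rule 3 does not apply)
  izumnek → izumnik   [vowel merger]
  izumnik → izomnik   [vowel merger]
  giving Mileni izomnik.
Mileni 'izomnik' matches the regular reflex exactly, so the pair is cognate.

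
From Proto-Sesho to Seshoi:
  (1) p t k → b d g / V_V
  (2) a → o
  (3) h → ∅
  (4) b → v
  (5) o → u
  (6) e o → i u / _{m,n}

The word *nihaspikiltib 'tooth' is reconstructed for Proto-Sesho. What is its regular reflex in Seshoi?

Seshoi: *nihaspikiltib
  nihaspikiltib → nihaspigiltib   [intervocalic voicing]
  nihaspigiltib → nihospigiltib   [vowel merger]
  nihospigiltib → niospigiltib   [h-loss]
  niospigiltib → niospigiltiv   [unconditioned shift]
  niospigiltiv → niuspigiltiv   [vowel merger]
  niuspigiltiv (rule 6 does not apply)
  giving Seshoi niuspigiltiv.

niuspigiltiv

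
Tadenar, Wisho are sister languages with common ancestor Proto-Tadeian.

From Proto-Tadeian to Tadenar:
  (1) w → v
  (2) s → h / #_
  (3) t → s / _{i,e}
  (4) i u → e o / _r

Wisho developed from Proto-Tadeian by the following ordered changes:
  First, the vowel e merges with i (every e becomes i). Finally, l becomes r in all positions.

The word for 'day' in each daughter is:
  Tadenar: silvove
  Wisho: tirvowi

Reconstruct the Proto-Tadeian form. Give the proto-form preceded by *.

*tilvowe

Position 3: Tadenar has l, Wisho has r. Tadenar preserves l here (none of its changes turn any other segment into l), so the proto-segment is *l.
Position 1: Tadenar has s, Wisho has t. Wisho preserves t here (none of its changes turn any other segment into t), so the proto-segment is *t.
This points to *tilvowe. Verify forward in each daughter:
Tadenar: *tilvowe
  tilvowe → tilvove   [unconditioned shift]
  tilvove (rule 2 does not apply)
  tilvove → silvove   [palatalisation]
  silvove (rule 4 does not apply)
  giving Tadenar silvove.
Wisho: start from *tilvowe.
  rule 1 (vowel merger): tilvowe → tilvowi
  rule 2 (unconditioned shift): tilvowi → tirvowi
  ⇒ Wisho tirvowi
*tilvowe is the unique common source.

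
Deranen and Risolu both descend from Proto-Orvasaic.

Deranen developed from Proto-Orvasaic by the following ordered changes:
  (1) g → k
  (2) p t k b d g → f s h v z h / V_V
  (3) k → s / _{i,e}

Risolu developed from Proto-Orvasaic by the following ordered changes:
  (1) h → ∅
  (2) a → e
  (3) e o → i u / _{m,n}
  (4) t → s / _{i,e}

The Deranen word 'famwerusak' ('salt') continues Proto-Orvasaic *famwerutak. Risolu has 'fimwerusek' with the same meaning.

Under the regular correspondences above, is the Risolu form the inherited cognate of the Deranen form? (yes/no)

Derive the expected Risolu reflex of *famwerutak:
Risolu: start from *famwerutak.
  rule 1: no change — famwerutak
  rule 2 (vowel merger): famwerutak → femwerutek
  rule 3 (pre-nasal raising): femwerutek → fimwerutek
  rule 4 (palatalisation): fimwerutek → fimwerusek
  ⇒ Risolu fimwerusek
Risolu 'fimwerusek' matches the regular reflex exactly, so the pair is cognate.

yes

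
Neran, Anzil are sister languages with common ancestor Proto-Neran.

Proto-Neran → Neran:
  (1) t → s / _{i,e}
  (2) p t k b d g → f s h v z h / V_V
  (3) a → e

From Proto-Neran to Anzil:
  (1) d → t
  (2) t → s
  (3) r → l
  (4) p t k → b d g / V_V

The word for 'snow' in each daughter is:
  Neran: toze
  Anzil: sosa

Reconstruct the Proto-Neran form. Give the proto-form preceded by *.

*toda

Position 1: Neran has t, Anzil has s. Neran preserves t here (none of its changes turn any other segment into t), so the proto-segment is *t.
Position 4: Neran has e, Anzil has a. Anzil preserves a here (none of its changes turn any other segment into a), so the proto-segment is *a.
Position 3: Neran has z, Anzil has s. Taking the neighbouring segments as reconstructed: Neran z could go back to *d or *z; Anzil s could go back to *t or *d or *s — the one source consistent with every daughter is *d.
Continuing position by position gives *toda; check it forward:
Neran: *toda
  toda (rule 1 does not apply)
  toda → toza   [intervocalic lenition]
  toza → toze   [vowel merger]
  giving Neran toze.
Anzil: *toda
  toda → tota   [unconditioned shift]
  tota → sosa   [unconditioned shift]
  sosa (rule 3 does not apply)
  sosa (rule 4 does not apply)
  giving Anzil sosa.
Only *toda yields all of Neran toze, Anzil sosa.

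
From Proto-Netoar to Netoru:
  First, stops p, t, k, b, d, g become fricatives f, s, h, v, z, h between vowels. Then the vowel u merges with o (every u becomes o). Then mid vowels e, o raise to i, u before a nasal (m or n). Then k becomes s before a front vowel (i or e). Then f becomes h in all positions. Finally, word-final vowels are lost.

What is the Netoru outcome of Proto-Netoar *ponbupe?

punboh

Netoru: *ponbupe
  ponbupe → ponbufe   [intervocalic lenition]
  ponbufe → ponbofe   [vowel merger]
  ponbofe → punbofe   [pre-nasal raising]
  punbofe (rule 4 does not apply)
  punbofe → punbohe   [unconditioned shift]
  punbohe → punboh   [apocope]
  giving Netoru punboh.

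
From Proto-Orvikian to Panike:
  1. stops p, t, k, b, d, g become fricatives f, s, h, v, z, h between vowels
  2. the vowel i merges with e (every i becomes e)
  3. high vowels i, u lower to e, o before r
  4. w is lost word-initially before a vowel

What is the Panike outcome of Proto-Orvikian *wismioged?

Panike: *wismioged > wismiohed > wesmeohed > esmeohed  (by intervocalic lenition, vowel merger, glide loss)

esmeohed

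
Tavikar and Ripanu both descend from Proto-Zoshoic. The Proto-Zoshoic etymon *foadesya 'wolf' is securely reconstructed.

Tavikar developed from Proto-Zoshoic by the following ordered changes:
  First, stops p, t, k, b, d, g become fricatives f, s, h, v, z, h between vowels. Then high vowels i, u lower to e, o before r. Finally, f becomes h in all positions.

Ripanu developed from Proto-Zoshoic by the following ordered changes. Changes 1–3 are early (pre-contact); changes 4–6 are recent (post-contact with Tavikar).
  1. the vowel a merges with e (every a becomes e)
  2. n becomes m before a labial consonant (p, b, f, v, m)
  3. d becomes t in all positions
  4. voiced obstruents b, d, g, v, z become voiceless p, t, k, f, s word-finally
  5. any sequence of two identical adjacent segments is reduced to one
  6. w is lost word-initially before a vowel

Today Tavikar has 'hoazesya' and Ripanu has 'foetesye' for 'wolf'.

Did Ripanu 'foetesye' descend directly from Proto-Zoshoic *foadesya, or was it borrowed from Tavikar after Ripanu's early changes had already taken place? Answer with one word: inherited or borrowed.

inherited

If inherited, *foadesya would pass through all of Ripanu's changes:
Ripanu: *foadesya
  foadesya → foedesye   [vowel merger]
  foedesye (rule 2 does not apply)
  foedesye → foetesye   [unconditioned shift]
  foetesye (rule 4 does not apply)
  foetesye (rule 5 does not apply)
  foetesye (rule 6 does not apply)
  giving Ripanu foetesye.
If borrowed from Tavikar 'hoazesya' after the early changes, it would undergo only the recent ones:
  rule 4 (final devoicing): no change (hoazesya)
  rule 5 (degemination): no change (hoazesya)
  rule 6 (glide loss): no change (hoazesya)
  ⇒ as a loan: hoazesya
Ripanu 'foetesye' matches the inherited outcome exactly, so it is an inherited cognate, not a loan.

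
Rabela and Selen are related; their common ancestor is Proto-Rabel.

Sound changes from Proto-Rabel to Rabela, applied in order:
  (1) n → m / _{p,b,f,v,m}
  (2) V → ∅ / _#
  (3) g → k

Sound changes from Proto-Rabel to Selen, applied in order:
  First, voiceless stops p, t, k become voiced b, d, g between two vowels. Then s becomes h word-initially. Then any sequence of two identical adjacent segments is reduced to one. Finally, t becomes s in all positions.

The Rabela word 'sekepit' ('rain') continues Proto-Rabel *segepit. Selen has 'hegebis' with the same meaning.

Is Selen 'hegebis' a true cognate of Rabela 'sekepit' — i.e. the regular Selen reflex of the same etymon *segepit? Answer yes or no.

yes

Derive the expected Selen reflex of *segepit:
Selen: *segepit
  segepit → segebit   [intervocalic voicing]
  segebit → hegebit   [debuccalisation]
  hegebit (rule 3 does not apply)
  hegebit → hegebis   [unconditioned shift]
  giving Selen hegebis.
Selen 'hegebis' matches the regular reflex exactly, so the pair is cognate.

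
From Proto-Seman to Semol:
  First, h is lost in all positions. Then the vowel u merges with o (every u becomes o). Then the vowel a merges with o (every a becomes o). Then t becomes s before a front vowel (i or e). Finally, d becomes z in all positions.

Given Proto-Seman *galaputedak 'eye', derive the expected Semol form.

Semol: *galaputedak
  galaputedak (rule 1 does not apply)
  galaputedak → galapotedak   [vowel merger]
  galapotedak → golopotedok   [vowel merger]
  golopotedok → goloposedok   [palatalisation]
  goloposedok → goloposezok   [unconditioned shift]
  giving Semol goloposezok.

goloposezok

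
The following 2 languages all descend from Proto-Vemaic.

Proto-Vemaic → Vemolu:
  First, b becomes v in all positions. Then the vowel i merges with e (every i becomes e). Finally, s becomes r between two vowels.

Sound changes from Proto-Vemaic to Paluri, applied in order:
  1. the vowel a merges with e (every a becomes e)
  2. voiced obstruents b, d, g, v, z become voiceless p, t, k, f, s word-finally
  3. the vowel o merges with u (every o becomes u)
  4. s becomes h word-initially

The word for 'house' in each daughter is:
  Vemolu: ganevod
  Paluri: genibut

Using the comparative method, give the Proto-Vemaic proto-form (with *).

*ganibod

Position 5: Vemolu has v, Paluri has b. Paluri preserves b here (none of its changes turn any other segment into b), so the proto-segment is *b.
Position 6: Vemolu has o, Paluri has u. Vemolu preserves o here (none of its changes turn any other segment into o), so the proto-segment is *o.
Position 7: Vemolu has d, Paluri has t. Vemolu preserves d here (none of its changes turn any other segment into d), so the proto-segment is *d.
This points to *ganibod. Verify forward in each daughter:
Vemolu: start from *ganibod.
  rule 1 (unconditioned shift): ganibod → ganivod
  rule 2 (vowel merger): ganivod → ganevod
  rule 3: no change — ganevod
  ⇒ Vemolu ganevod
Paluri: *ganibod > genibod > genibot > genibut  (by vowel merger, final devoicing, vowel merger)
No other proto-form is consistent with every reflex, so the reconstruction is *ganibod.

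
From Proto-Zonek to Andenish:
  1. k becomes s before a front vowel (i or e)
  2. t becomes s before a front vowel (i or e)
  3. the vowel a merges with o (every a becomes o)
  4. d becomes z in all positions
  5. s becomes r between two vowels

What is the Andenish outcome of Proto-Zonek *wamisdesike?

womiszerire

Andenish: start from *wamisdesike.
  rule 1 (palatalisation): wamisdesike → wamisdesise
  rule 2: no change — wamisdesise
  rule 3 (vowel merger): wamisdesise → womisdesise
  rule 4 (unconditioned shift): womisdesise → womiszesise
  rule 5 (rhotacism): womiszesise → womiszerire
  ⇒ Andenish womiszerire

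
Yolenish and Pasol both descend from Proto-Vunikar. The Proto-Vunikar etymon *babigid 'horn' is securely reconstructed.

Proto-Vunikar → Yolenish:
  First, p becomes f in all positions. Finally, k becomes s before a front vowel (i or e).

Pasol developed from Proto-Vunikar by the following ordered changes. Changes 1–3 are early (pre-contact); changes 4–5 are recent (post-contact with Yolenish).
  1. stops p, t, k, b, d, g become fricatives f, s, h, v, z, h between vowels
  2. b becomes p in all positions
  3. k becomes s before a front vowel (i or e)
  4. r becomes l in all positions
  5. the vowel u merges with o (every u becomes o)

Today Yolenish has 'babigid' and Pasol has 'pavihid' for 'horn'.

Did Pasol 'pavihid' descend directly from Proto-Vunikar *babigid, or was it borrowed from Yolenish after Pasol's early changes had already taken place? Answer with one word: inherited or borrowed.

If inherited, *babigid would pass through all of Pasol's changes:
Pasol: *babigid
  babigid → bavihid   [intervocalic lenition]
  bavihid → pavihid   [unconditioned shift]
  pavihid (rule 3 does not apply)
  pavihid (rule 4 does not apply)
  pavihid (rule 5 does not apply)
  giving Pasol pavihid.
If borrowed from Yolenish 'babigid' after the early changes, it would undergo only the recent ones:
  rule 4 (unconditioned shift): no change (babigid)
  rule 5 (vowel merger): no change (babigid)
  ⇒ as a loan: babigid
Pasol 'pavihid' matches the inherited outcome exactly, so it is an inherited cognate, not a loan.

inherited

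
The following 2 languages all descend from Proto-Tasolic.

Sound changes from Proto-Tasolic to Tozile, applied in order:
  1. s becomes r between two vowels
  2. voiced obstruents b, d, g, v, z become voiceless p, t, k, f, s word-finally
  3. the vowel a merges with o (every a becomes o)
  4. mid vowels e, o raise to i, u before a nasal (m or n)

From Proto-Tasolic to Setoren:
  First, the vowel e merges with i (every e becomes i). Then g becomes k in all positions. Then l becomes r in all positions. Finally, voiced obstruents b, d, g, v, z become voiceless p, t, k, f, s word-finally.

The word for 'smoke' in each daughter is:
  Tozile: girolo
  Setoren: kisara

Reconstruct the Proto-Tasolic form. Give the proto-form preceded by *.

Position 1: Tozile has g, Setoren has k. Tozile preserves g here (none of its changes turn any other segment into g), so the proto-segment is *g.
Position 6: Tozile has o, Setoren has a. Setoren preserves a here (none of its changes turn any other segment into a), so the proto-segment is *a.
Position 5: Tozile has l, Setoren has r. Tozile preserves l here (none of its changes turn any other segment into l), so the proto-segment is *l.
Continuing position by position gives *gisala; check it forward:
Tozile: *gisala
  gisala → girala   [rhotacism]
  girala (rule 2 does not apply)
  girala → girolo   [vowel merger]
  girolo (rule 4 does not apply)
  giving Tozile girolo.
Setoren: *gisala > kisala > kisara  (by unconditioned shift, unconditioned shift)
Only *gisala yields all of Tozile girolo, Setoren kisara.

*gisala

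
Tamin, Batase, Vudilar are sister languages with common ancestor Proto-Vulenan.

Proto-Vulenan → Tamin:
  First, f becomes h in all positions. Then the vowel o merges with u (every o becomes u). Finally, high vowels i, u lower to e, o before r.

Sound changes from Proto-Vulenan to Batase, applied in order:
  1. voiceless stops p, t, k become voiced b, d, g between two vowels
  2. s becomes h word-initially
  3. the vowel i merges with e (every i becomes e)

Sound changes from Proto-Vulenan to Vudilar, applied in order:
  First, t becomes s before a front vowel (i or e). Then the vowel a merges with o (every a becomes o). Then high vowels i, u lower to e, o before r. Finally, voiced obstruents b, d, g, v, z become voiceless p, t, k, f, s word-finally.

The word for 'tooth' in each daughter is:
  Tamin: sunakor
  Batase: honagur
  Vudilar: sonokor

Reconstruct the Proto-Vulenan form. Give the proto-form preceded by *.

*sonakur

Position 2: Tamin has u, Batase has o, Vudilar has o. Batase preserves o here (none of its changes turn any other segment into o), so the proto-segment is *o.
Position 5: Tamin has k, Batase has g, Vudilar has k. Tamin preserves k here (none of its changes turn any other segment into k), so the proto-segment is *k.
Position 6: Tamin has o, Batase has u, Vudilar has o. Batase preserves u here (none of its changes turn any other segment into u), so the proto-segment is *u.
This points to *sonakur. Verify forward in each daughter:
Tamin: start from *sonakur.
  rule 1: no change — sonakur
  rule 2 (vowel merger): sonakur → sunakur
  rule 3 (pre-rhotic lowering): sunakur → sunakor
  ⇒ Tamin sunakor
Batase: *sonakur
  sonakur → sonagur   [intervocalic voicing]
  sonagur → honagur   [debuccalisation]
  honagur (rule 3 does not apply)
  giving Batase honagur.
Vudilar: start from *sonakur.
  rule 1: no change — sonakur
  rule 2 (vowel merger): sonakur → sonokur
  rule 3 (pre-rhotic lowering): sonokur → sonokor
  rule 4: no change — sonokor
  ⇒ Vudilar sonokor
No other proto-form is consistent with every reflex, so the reconstruction is *sonakur.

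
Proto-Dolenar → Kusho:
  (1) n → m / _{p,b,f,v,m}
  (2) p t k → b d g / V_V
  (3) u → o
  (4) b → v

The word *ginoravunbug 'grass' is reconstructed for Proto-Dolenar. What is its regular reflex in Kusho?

ginoravomvog

Kusho: *ginoravunbug
  ginoravunbug → ginoravumbug   [nasal place assimilation]
  ginoravumbug (rule 2 does not apply)
  ginoravumbug → ginoravombog   [vowel merger]
  ginoravombog → ginoravomvog   [unconditioned shift]
  giving Kusho ginoravomvog.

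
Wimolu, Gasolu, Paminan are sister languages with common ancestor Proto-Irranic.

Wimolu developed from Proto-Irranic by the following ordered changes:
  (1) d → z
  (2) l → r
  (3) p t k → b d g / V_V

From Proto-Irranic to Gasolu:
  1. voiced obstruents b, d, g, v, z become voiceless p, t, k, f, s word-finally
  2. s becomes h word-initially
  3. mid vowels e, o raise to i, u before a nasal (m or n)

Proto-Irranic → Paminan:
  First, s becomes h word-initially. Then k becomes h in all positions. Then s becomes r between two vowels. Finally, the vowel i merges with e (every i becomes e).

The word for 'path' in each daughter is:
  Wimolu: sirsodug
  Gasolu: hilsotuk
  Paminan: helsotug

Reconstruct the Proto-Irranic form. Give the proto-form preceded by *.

Position 1: Wimolu has s, Gasolu has h, Paminan has h. Wimolu preserves s here (none of its changes turn any other segment into s), so the proto-segment is *s.
Position 2: Wimolu has i, Gasolu has i, Paminan has e. Wimolu preserves i here (none of its changes turn any other segment into i), so the proto-segment is *i.
Verify the candidate proto-form against each daughter:
Wimolu: *silsotug
  silsotug (rule 1 does not apply)
  silsotug → sirsotug   [unconditioned shift]
  sirsotug → sirsodug   [intervocalic voicing]
  giving Wimolu sirsodug.
Gasolu: *silsotug
  silsotug → silsotuk   [final devoicing]
  silsotuk → hilsotuk   [debuccalisation]
  hilsotuk (rule 3 does not apply)
  giving Gasolu hilsotuk.
Paminan: *silsotug
  silsotug → hilsotug   [debuccalisation]
  hilsotug (rule 2 does not apply)
  hilsotug (rule 3 does not apply)
  hilsotug → helsotug   [vowel merger]
  giving Paminan helsotug.
No other proto-form is consistent with every reflex, so the reconstruction is *silsotug.

*silsotug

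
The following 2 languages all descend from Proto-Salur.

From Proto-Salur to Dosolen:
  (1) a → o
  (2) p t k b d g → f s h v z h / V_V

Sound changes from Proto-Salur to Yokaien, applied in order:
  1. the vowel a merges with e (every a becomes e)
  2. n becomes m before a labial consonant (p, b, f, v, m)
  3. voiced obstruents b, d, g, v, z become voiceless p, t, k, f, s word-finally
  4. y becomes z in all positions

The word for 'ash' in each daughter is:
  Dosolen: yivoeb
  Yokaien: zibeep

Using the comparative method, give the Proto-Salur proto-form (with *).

*yibaeb

Position 4: Dosolen has o, Yokaien has e. Taking the neighbouring segments as reconstructed: Dosolen o could go back to *a or *o; Yokaien e could go back to *a or *e — the one source consistent with every daughter is *a.
Position 3: Dosolen has v, Yokaien has b. Yokaien preserves b here (none of its changes turn any other segment into b), so the proto-segment is *b.
This points to *yibaeb. Verify forward in each daughter:
Dosolen: start from *yibaeb.
  rule 1 (vowel merger): yibaeb → yiboeb
  rule 2 (intervocalic lenition): yiboeb → yivoeb
  ⇒ Dosolen yivoeb
Yokaien: *yibaeb > yibeeb > yibeep > zibeep  (by vowel merger, final devoicing, unconditioned shift)
*yibaeb is the unique common source.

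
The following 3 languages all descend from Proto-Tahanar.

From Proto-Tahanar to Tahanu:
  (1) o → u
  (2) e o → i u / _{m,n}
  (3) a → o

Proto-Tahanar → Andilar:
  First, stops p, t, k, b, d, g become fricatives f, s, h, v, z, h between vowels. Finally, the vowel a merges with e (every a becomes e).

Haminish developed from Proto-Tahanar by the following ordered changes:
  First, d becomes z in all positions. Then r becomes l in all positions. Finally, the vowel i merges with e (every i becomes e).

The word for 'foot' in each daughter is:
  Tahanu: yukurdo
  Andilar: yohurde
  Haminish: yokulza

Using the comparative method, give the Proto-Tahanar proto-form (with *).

*yokurda

Position 2: Tahanu has u, Andilar has o, Haminish has o. Andilar preserves o here (none of its changes turn any other segment into o), so the proto-segment is *o.
Position 3: Tahanu has k, Andilar has h, Haminish has k. Tahanu preserves k here (none of its changes turn any other segment into k), so the proto-segment is *k.
Position 5: Tahanu has r, Andilar has r, Haminish has l. Tahanu preserves r here (none of its changes turn any other segment into r), so the proto-segment is *r.
This points to *yokurda. Verify forward in each daughter:
Tahanu: *yokurda
  yokurda → yukurda   [vowel merger]
  yukurda (rule 2 does not apply)
  yukurda → yukurdo   [vowel merger]
  giving Tahanu yukurdo.
Andilar: *yokurda
  yokurda → yohurda   [intervocalic lenition]
  yohurda → yohurde   [vowel merger]
  giving Andilar yohurde.
Haminish: *yokurda > yokurza > yokulza  (by unconditioned shift, unconditioned shift)
No other proto-form is consistent with every reflex, so the reconstruction is *yokurda.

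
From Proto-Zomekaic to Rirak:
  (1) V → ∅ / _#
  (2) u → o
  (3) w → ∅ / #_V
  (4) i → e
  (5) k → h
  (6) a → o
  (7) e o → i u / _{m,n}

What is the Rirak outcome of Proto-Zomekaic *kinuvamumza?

hinovumumz

Rirak: start from *kinuvamumza.
  rule 1 (apocope): kinuvamumza → kinuvamumz
  rule 2 (vowel merger): kinuvamumz → kinovamomz
  rule 3: no change — kinovamomz
  rule 4 (vowel merger): kinovamomz → kenovamomz
  rule 5 (unconditioned shift): kenovamomz → henovamomz
  rule 6 (vowel merger): henovamomz → henovomomz
  rule 7 (pre-nasal raising): henovomomz → hinovumumz
  ⇒ Rirak hinovumumz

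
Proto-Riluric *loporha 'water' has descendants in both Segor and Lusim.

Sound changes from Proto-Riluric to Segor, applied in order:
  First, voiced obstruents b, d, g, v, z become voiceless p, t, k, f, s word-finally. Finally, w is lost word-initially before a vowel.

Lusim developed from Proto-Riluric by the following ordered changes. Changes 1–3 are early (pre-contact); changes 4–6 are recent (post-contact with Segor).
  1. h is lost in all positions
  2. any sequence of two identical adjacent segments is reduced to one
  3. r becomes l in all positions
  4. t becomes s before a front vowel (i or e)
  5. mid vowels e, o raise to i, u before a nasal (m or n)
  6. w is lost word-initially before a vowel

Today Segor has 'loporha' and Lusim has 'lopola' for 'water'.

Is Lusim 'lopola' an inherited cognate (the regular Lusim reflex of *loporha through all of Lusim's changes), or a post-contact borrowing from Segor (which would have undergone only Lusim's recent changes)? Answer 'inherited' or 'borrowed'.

If inherited, *loporha would pass through all of Lusim's changes:
Lusim: *loporha
  loporha → lopora   [h-loss]
  lopora (rule 2 does not apply)
  lopora → lopola   [unconditioned shift]
  lopola (rule 4 does not apply)
  lopola (rule 5 does not apply)
  lopola (rule 6 does not apply)
  giving Lusim lopola.
If borrowed from Segor 'loporha' after the early changes, it would undergo only the recent ones:
  rule 4 (palatalisation): no change (loporha)
  rule 5 (pre-nasal raising): no change (loporha)
  rule 6 (glide loss): no change (loporha)
  ⇒ as a loan: loporha
Lusim 'lopola' matches the inherited outcome exactly, so it is an inherited cognate, not a loan.

inherited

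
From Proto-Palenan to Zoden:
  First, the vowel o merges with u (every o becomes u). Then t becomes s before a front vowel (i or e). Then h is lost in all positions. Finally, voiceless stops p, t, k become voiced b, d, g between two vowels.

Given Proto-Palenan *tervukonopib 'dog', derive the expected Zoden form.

Zoden: start from *tervukonopib.
  rule 1 (vowel merger): tervukonopib → tervukunupib
  rule 2 (palatalisation): tervukunupib → servukunupib
  rule 3: no change — servukunupib
  rule 4 (intervocalic voicing): servukunupib → servugunubib
  ⇒ Zoden servugunubib

servugunubib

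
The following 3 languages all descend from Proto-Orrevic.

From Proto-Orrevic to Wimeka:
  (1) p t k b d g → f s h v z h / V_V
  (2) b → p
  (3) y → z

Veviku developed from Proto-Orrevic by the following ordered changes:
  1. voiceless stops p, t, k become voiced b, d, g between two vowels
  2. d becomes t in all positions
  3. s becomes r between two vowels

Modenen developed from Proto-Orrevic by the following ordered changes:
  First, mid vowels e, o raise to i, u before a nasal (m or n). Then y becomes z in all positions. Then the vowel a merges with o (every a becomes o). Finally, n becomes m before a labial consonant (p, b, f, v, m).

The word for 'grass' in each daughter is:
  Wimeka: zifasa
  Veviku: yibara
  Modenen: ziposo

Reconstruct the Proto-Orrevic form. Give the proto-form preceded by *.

*yipasa

Position 3: Wimeka has f, Veviku has b, Modenen has p. Modenen preserves p here (none of its changes turn any other segment into p), so the proto-segment is *p.
Position 4: Wimeka has a, Veviku has a, Modenen has o. Wimeka preserves a here (none of its changes turn any other segment into a), so the proto-segment is *a.
Continuing position by position gives *yipasa; check it forward:
Wimeka: *yipasa > yifasa > zifasa  (by intervocalic lenition, unconditioned shift)
Veviku: start from *yipasa.
  rule 1 (intervocalic voicing): yipasa → yibasa
  rule 2: no change — yibasa
  rule 3 (rhotacism): yibasa → yibara
  ⇒ Veviku yibara
Modenen: *yipasa
  yipasa (rule 1 does not apply)
  yipasa → zipasa   [unconditioned shift]
  zipasa → ziposo   [vowel merger]
  ziposo (rule 4 does not apply)
  giving Modenen ziposo.
Only *yipasa yields all of Wimeka zifasa, Veviku yibara, Modenen ziposo.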